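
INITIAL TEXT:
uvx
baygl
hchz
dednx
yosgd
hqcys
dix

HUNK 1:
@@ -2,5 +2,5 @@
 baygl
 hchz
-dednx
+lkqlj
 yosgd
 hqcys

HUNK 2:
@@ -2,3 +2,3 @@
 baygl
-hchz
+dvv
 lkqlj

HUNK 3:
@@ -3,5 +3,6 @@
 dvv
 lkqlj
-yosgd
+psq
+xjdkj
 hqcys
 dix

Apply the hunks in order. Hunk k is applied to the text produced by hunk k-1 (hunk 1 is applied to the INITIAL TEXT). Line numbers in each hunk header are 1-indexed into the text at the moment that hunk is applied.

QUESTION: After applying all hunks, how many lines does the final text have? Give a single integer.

Answer: 8

Derivation:
Hunk 1: at line 2 remove [dednx] add [lkqlj] -> 7 lines: uvx baygl hchz lkqlj yosgd hqcys dix
Hunk 2: at line 2 remove [hchz] add [dvv] -> 7 lines: uvx baygl dvv lkqlj yosgd hqcys dix
Hunk 3: at line 3 remove [yosgd] add [psq,xjdkj] -> 8 lines: uvx baygl dvv lkqlj psq xjdkj hqcys dix
Final line count: 8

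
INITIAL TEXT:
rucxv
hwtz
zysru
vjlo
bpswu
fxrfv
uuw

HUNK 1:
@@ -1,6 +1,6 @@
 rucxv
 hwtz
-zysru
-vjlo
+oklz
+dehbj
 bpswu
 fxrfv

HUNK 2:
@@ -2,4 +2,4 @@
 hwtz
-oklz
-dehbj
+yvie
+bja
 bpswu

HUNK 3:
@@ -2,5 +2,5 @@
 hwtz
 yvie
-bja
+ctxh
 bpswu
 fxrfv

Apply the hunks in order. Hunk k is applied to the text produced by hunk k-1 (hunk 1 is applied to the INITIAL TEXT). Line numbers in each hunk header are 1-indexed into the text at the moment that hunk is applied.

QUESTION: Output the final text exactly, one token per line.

Hunk 1: at line 1 remove [zysru,vjlo] add [oklz,dehbj] -> 7 lines: rucxv hwtz oklz dehbj bpswu fxrfv uuw
Hunk 2: at line 2 remove [oklz,dehbj] add [yvie,bja] -> 7 lines: rucxv hwtz yvie bja bpswu fxrfv uuw
Hunk 3: at line 2 remove [bja] add [ctxh] -> 7 lines: rucxv hwtz yvie ctxh bpswu fxrfv uuw

Answer: rucxv
hwtz
yvie
ctxh
bpswu
fxrfv
uuw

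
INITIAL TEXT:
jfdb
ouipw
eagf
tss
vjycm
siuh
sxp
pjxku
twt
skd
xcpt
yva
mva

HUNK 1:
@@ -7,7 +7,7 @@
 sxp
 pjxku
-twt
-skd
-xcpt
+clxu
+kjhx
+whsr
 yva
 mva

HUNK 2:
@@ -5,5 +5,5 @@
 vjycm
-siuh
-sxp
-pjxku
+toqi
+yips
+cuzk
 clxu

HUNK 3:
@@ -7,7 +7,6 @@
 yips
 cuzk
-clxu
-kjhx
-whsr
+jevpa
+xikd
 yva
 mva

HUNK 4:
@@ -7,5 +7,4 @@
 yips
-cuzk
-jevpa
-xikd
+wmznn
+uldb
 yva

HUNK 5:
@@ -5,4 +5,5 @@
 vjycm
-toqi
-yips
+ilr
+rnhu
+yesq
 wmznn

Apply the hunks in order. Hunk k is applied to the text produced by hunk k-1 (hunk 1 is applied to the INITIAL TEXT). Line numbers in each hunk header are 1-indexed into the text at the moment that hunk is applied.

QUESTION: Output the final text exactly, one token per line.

Answer: jfdb
ouipw
eagf
tss
vjycm
ilr
rnhu
yesq
wmznn
uldb
yva
mva

Derivation:
Hunk 1: at line 7 remove [twt,skd,xcpt] add [clxu,kjhx,whsr] -> 13 lines: jfdb ouipw eagf tss vjycm siuh sxp pjxku clxu kjhx whsr yva mva
Hunk 2: at line 5 remove [siuh,sxp,pjxku] add [toqi,yips,cuzk] -> 13 lines: jfdb ouipw eagf tss vjycm toqi yips cuzk clxu kjhx whsr yva mva
Hunk 3: at line 7 remove [clxu,kjhx,whsr] add [jevpa,xikd] -> 12 lines: jfdb ouipw eagf tss vjycm toqi yips cuzk jevpa xikd yva mva
Hunk 4: at line 7 remove [cuzk,jevpa,xikd] add [wmznn,uldb] -> 11 lines: jfdb ouipw eagf tss vjycm toqi yips wmznn uldb yva mva
Hunk 5: at line 5 remove [toqi,yips] add [ilr,rnhu,yesq] -> 12 lines: jfdb ouipw eagf tss vjycm ilr rnhu yesq wmznn uldb yva mva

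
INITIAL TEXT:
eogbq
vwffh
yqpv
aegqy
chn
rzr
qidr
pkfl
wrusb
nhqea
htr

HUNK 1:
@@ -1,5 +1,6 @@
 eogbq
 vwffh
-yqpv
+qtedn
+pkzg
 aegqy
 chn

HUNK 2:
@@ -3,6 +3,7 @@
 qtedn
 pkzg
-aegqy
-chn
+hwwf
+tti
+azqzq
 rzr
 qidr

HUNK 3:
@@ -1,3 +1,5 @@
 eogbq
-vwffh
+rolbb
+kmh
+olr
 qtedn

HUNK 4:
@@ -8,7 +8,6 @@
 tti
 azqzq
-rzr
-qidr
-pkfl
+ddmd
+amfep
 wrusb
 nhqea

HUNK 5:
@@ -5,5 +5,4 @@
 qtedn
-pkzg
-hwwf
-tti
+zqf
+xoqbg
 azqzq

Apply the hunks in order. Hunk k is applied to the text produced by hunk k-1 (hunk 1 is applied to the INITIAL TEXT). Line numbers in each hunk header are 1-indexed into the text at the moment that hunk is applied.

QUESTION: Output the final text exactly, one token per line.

Answer: eogbq
rolbb
kmh
olr
qtedn
zqf
xoqbg
azqzq
ddmd
amfep
wrusb
nhqea
htr

Derivation:
Hunk 1: at line 1 remove [yqpv] add [qtedn,pkzg] -> 12 lines: eogbq vwffh qtedn pkzg aegqy chn rzr qidr pkfl wrusb nhqea htr
Hunk 2: at line 3 remove [aegqy,chn] add [hwwf,tti,azqzq] -> 13 lines: eogbq vwffh qtedn pkzg hwwf tti azqzq rzr qidr pkfl wrusb nhqea htr
Hunk 3: at line 1 remove [vwffh] add [rolbb,kmh,olr] -> 15 lines: eogbq rolbb kmh olr qtedn pkzg hwwf tti azqzq rzr qidr pkfl wrusb nhqea htr
Hunk 4: at line 8 remove [rzr,qidr,pkfl] add [ddmd,amfep] -> 14 lines: eogbq rolbb kmh olr qtedn pkzg hwwf tti azqzq ddmd amfep wrusb nhqea htr
Hunk 5: at line 5 remove [pkzg,hwwf,tti] add [zqf,xoqbg] -> 13 lines: eogbq rolbb kmh olr qtedn zqf xoqbg azqzq ddmd amfep wrusb nhqea htr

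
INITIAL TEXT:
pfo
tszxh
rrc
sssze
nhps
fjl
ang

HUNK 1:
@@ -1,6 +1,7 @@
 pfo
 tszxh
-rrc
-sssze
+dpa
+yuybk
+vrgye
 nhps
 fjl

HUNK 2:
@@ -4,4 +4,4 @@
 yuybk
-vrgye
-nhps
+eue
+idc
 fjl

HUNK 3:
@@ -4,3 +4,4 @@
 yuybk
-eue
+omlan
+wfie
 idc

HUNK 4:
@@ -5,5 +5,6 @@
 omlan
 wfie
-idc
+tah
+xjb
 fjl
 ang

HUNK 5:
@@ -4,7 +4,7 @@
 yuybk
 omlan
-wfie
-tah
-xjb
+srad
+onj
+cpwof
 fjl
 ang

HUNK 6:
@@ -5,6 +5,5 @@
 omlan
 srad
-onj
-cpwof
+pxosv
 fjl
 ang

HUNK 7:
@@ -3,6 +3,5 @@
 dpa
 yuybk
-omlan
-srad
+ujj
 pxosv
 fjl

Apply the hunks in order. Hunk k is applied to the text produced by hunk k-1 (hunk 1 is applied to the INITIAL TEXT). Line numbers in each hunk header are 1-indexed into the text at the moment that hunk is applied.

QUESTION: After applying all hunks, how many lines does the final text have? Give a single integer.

Hunk 1: at line 1 remove [rrc,sssze] add [dpa,yuybk,vrgye] -> 8 lines: pfo tszxh dpa yuybk vrgye nhps fjl ang
Hunk 2: at line 4 remove [vrgye,nhps] add [eue,idc] -> 8 lines: pfo tszxh dpa yuybk eue idc fjl ang
Hunk 3: at line 4 remove [eue] add [omlan,wfie] -> 9 lines: pfo tszxh dpa yuybk omlan wfie idc fjl ang
Hunk 4: at line 5 remove [idc] add [tah,xjb] -> 10 lines: pfo tszxh dpa yuybk omlan wfie tah xjb fjl ang
Hunk 5: at line 4 remove [wfie,tah,xjb] add [srad,onj,cpwof] -> 10 lines: pfo tszxh dpa yuybk omlan srad onj cpwof fjl ang
Hunk 6: at line 5 remove [onj,cpwof] add [pxosv] -> 9 lines: pfo tszxh dpa yuybk omlan srad pxosv fjl ang
Hunk 7: at line 3 remove [omlan,srad] add [ujj] -> 8 lines: pfo tszxh dpa yuybk ujj pxosv fjl ang
Final line count: 8

Answer: 8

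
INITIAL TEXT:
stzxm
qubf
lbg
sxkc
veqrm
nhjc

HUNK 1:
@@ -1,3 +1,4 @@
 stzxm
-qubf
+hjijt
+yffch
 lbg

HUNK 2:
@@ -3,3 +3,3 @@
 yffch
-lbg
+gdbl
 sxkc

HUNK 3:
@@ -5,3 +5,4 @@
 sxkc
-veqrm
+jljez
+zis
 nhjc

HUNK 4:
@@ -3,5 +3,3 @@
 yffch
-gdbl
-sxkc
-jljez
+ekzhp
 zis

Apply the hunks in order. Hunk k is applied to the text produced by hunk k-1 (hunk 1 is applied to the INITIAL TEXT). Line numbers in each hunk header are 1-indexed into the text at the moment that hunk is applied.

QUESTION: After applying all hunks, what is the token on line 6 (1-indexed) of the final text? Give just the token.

Answer: nhjc

Derivation:
Hunk 1: at line 1 remove [qubf] add [hjijt,yffch] -> 7 lines: stzxm hjijt yffch lbg sxkc veqrm nhjc
Hunk 2: at line 3 remove [lbg] add [gdbl] -> 7 lines: stzxm hjijt yffch gdbl sxkc veqrm nhjc
Hunk 3: at line 5 remove [veqrm] add [jljez,zis] -> 8 lines: stzxm hjijt yffch gdbl sxkc jljez zis nhjc
Hunk 4: at line 3 remove [gdbl,sxkc,jljez] add [ekzhp] -> 6 lines: stzxm hjijt yffch ekzhp zis nhjc
Final line 6: nhjc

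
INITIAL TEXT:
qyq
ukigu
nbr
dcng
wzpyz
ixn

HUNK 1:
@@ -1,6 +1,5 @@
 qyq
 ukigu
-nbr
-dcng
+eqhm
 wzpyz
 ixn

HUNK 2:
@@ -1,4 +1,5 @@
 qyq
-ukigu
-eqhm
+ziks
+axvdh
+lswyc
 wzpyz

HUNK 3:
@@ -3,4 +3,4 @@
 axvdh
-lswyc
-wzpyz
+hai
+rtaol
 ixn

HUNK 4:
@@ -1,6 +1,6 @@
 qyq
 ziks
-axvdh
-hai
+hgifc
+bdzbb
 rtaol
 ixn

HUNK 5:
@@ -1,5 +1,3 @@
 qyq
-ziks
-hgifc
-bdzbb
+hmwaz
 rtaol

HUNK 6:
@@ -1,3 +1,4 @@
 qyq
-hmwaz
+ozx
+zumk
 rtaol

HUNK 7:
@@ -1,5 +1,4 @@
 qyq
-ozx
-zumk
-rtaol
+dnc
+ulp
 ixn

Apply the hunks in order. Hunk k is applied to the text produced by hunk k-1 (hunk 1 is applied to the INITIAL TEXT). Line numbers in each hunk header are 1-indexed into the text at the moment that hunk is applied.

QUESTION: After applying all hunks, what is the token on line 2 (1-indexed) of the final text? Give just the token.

Answer: dnc

Derivation:
Hunk 1: at line 1 remove [nbr,dcng] add [eqhm] -> 5 lines: qyq ukigu eqhm wzpyz ixn
Hunk 2: at line 1 remove [ukigu,eqhm] add [ziks,axvdh,lswyc] -> 6 lines: qyq ziks axvdh lswyc wzpyz ixn
Hunk 3: at line 3 remove [lswyc,wzpyz] add [hai,rtaol] -> 6 lines: qyq ziks axvdh hai rtaol ixn
Hunk 4: at line 1 remove [axvdh,hai] add [hgifc,bdzbb] -> 6 lines: qyq ziks hgifc bdzbb rtaol ixn
Hunk 5: at line 1 remove [ziks,hgifc,bdzbb] add [hmwaz] -> 4 lines: qyq hmwaz rtaol ixn
Hunk 6: at line 1 remove [hmwaz] add [ozx,zumk] -> 5 lines: qyq ozx zumk rtaol ixn
Hunk 7: at line 1 remove [ozx,zumk,rtaol] add [dnc,ulp] -> 4 lines: qyq dnc ulp ixn
Final line 2: dnc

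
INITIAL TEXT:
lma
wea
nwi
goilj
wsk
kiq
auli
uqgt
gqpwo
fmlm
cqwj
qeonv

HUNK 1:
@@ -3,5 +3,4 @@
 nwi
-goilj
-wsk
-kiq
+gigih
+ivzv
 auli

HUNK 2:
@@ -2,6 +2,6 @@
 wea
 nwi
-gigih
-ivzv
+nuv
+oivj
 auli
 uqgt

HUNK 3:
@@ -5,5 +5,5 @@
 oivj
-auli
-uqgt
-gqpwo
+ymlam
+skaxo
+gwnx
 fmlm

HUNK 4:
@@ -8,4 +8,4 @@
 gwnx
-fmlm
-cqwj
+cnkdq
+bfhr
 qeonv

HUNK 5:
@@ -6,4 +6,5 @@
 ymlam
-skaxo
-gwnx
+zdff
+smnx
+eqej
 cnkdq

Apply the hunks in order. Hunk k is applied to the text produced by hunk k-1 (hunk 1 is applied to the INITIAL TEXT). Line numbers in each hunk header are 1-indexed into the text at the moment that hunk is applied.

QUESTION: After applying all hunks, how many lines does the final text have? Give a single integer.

Answer: 12

Derivation:
Hunk 1: at line 3 remove [goilj,wsk,kiq] add [gigih,ivzv] -> 11 lines: lma wea nwi gigih ivzv auli uqgt gqpwo fmlm cqwj qeonv
Hunk 2: at line 2 remove [gigih,ivzv] add [nuv,oivj] -> 11 lines: lma wea nwi nuv oivj auli uqgt gqpwo fmlm cqwj qeonv
Hunk 3: at line 5 remove [auli,uqgt,gqpwo] add [ymlam,skaxo,gwnx] -> 11 lines: lma wea nwi nuv oivj ymlam skaxo gwnx fmlm cqwj qeonv
Hunk 4: at line 8 remove [fmlm,cqwj] add [cnkdq,bfhr] -> 11 lines: lma wea nwi nuv oivj ymlam skaxo gwnx cnkdq bfhr qeonv
Hunk 5: at line 6 remove [skaxo,gwnx] add [zdff,smnx,eqej] -> 12 lines: lma wea nwi nuv oivj ymlam zdff smnx eqej cnkdq bfhr qeonv
Final line count: 12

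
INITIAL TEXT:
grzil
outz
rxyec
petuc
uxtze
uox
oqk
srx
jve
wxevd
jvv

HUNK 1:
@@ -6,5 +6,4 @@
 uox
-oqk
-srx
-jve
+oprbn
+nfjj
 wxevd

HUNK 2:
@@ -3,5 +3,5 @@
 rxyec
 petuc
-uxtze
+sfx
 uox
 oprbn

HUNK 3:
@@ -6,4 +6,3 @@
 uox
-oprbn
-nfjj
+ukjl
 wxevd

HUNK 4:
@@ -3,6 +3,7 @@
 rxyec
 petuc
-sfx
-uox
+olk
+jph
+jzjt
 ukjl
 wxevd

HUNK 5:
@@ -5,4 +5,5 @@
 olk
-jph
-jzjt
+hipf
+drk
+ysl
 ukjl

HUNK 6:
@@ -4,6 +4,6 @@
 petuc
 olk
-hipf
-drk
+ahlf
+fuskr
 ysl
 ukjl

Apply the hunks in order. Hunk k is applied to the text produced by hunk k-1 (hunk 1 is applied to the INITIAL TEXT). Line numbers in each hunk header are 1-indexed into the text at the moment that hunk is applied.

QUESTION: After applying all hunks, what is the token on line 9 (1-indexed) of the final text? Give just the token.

Answer: ukjl

Derivation:
Hunk 1: at line 6 remove [oqk,srx,jve] add [oprbn,nfjj] -> 10 lines: grzil outz rxyec petuc uxtze uox oprbn nfjj wxevd jvv
Hunk 2: at line 3 remove [uxtze] add [sfx] -> 10 lines: grzil outz rxyec petuc sfx uox oprbn nfjj wxevd jvv
Hunk 3: at line 6 remove [oprbn,nfjj] add [ukjl] -> 9 lines: grzil outz rxyec petuc sfx uox ukjl wxevd jvv
Hunk 4: at line 3 remove [sfx,uox] add [olk,jph,jzjt] -> 10 lines: grzil outz rxyec petuc olk jph jzjt ukjl wxevd jvv
Hunk 5: at line 5 remove [jph,jzjt] add [hipf,drk,ysl] -> 11 lines: grzil outz rxyec petuc olk hipf drk ysl ukjl wxevd jvv
Hunk 6: at line 4 remove [hipf,drk] add [ahlf,fuskr] -> 11 lines: grzil outz rxyec petuc olk ahlf fuskr ysl ukjl wxevd jvv
Final line 9: ukjl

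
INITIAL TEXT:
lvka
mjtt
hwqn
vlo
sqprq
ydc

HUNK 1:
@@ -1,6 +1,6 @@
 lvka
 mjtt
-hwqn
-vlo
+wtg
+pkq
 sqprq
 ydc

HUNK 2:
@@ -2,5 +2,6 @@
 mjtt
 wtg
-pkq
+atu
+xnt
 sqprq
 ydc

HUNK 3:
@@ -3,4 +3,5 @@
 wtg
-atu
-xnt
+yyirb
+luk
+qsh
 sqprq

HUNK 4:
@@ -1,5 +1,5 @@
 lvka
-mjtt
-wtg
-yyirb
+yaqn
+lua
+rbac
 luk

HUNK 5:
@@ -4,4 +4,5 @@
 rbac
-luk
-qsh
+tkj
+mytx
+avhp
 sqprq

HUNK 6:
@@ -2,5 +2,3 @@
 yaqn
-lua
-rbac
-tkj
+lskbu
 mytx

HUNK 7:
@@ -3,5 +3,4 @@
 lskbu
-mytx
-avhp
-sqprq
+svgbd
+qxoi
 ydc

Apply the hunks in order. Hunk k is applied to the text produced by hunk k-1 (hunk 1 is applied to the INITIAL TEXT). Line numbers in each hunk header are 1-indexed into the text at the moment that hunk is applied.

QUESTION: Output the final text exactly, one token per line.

Answer: lvka
yaqn
lskbu
svgbd
qxoi
ydc

Derivation:
Hunk 1: at line 1 remove [hwqn,vlo] add [wtg,pkq] -> 6 lines: lvka mjtt wtg pkq sqprq ydc
Hunk 2: at line 2 remove [pkq] add [atu,xnt] -> 7 lines: lvka mjtt wtg atu xnt sqprq ydc
Hunk 3: at line 3 remove [atu,xnt] add [yyirb,luk,qsh] -> 8 lines: lvka mjtt wtg yyirb luk qsh sqprq ydc
Hunk 4: at line 1 remove [mjtt,wtg,yyirb] add [yaqn,lua,rbac] -> 8 lines: lvka yaqn lua rbac luk qsh sqprq ydc
Hunk 5: at line 4 remove [luk,qsh] add [tkj,mytx,avhp] -> 9 lines: lvka yaqn lua rbac tkj mytx avhp sqprq ydc
Hunk 6: at line 2 remove [lua,rbac,tkj] add [lskbu] -> 7 lines: lvka yaqn lskbu mytx avhp sqprq ydc
Hunk 7: at line 3 remove [mytx,avhp,sqprq] add [svgbd,qxoi] -> 6 lines: lvka yaqn lskbu svgbd qxoi ydc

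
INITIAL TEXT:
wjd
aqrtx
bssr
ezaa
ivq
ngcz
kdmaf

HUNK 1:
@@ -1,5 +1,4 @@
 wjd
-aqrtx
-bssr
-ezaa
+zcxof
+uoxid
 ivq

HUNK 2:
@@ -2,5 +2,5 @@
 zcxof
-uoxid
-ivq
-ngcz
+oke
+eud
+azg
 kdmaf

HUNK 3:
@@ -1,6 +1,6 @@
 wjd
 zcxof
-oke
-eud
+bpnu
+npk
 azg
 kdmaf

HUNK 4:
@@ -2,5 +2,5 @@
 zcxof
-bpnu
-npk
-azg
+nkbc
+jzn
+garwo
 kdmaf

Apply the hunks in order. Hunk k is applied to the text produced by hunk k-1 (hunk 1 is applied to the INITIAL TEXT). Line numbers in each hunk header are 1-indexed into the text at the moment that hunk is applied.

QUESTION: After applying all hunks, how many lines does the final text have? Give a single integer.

Answer: 6

Derivation:
Hunk 1: at line 1 remove [aqrtx,bssr,ezaa] add [zcxof,uoxid] -> 6 lines: wjd zcxof uoxid ivq ngcz kdmaf
Hunk 2: at line 2 remove [uoxid,ivq,ngcz] add [oke,eud,azg] -> 6 lines: wjd zcxof oke eud azg kdmaf
Hunk 3: at line 1 remove [oke,eud] add [bpnu,npk] -> 6 lines: wjd zcxof bpnu npk azg kdmaf
Hunk 4: at line 2 remove [bpnu,npk,azg] add [nkbc,jzn,garwo] -> 6 lines: wjd zcxof nkbc jzn garwo kdmaf
Final line count: 6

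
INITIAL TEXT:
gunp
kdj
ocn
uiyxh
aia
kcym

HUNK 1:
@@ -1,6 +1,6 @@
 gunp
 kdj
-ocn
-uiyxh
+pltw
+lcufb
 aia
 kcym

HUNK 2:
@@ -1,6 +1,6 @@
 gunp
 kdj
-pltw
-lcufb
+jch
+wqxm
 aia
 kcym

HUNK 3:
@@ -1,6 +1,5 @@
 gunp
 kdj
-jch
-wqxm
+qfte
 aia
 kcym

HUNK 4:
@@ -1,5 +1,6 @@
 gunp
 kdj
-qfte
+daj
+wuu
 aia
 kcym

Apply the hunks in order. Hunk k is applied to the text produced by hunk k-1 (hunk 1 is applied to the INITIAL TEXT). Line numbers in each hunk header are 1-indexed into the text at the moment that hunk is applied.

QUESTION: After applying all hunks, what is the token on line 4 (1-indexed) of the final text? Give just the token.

Hunk 1: at line 1 remove [ocn,uiyxh] add [pltw,lcufb] -> 6 lines: gunp kdj pltw lcufb aia kcym
Hunk 2: at line 1 remove [pltw,lcufb] add [jch,wqxm] -> 6 lines: gunp kdj jch wqxm aia kcym
Hunk 3: at line 1 remove [jch,wqxm] add [qfte] -> 5 lines: gunp kdj qfte aia kcym
Hunk 4: at line 1 remove [qfte] add [daj,wuu] -> 6 lines: gunp kdj daj wuu aia kcym
Final line 4: wuu

Answer: wuu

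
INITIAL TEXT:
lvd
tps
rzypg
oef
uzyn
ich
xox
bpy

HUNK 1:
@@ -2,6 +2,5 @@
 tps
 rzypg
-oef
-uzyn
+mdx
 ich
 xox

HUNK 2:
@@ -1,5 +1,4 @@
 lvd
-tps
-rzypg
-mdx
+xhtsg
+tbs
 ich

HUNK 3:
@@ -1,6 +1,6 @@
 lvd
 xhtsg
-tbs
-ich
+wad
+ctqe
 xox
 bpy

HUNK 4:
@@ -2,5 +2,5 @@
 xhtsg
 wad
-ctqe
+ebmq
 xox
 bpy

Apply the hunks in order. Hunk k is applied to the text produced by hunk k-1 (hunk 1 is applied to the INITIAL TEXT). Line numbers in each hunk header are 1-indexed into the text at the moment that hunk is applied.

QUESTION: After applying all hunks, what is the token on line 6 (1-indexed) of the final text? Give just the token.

Hunk 1: at line 2 remove [oef,uzyn] add [mdx] -> 7 lines: lvd tps rzypg mdx ich xox bpy
Hunk 2: at line 1 remove [tps,rzypg,mdx] add [xhtsg,tbs] -> 6 lines: lvd xhtsg tbs ich xox bpy
Hunk 3: at line 1 remove [tbs,ich] add [wad,ctqe] -> 6 lines: lvd xhtsg wad ctqe xox bpy
Hunk 4: at line 2 remove [ctqe] add [ebmq] -> 6 lines: lvd xhtsg wad ebmq xox bpy
Final line 6: bpy

Answer: bpy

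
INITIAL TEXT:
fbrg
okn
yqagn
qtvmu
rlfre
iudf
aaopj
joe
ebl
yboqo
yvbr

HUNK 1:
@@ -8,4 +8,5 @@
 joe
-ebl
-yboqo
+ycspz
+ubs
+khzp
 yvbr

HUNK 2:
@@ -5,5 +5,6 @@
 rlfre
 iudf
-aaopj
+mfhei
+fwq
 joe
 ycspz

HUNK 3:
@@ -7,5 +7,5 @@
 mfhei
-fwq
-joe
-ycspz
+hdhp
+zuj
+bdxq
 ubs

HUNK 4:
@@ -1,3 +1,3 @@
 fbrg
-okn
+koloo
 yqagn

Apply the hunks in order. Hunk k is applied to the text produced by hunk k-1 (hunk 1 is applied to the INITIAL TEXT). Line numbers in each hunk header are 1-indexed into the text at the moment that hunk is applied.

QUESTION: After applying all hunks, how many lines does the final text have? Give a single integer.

Hunk 1: at line 8 remove [ebl,yboqo] add [ycspz,ubs,khzp] -> 12 lines: fbrg okn yqagn qtvmu rlfre iudf aaopj joe ycspz ubs khzp yvbr
Hunk 2: at line 5 remove [aaopj] add [mfhei,fwq] -> 13 lines: fbrg okn yqagn qtvmu rlfre iudf mfhei fwq joe ycspz ubs khzp yvbr
Hunk 3: at line 7 remove [fwq,joe,ycspz] add [hdhp,zuj,bdxq] -> 13 lines: fbrg okn yqagn qtvmu rlfre iudf mfhei hdhp zuj bdxq ubs khzp yvbr
Hunk 4: at line 1 remove [okn] add [koloo] -> 13 lines: fbrg koloo yqagn qtvmu rlfre iudf mfhei hdhp zuj bdxq ubs khzp yvbr
Final line count: 13

Answer: 13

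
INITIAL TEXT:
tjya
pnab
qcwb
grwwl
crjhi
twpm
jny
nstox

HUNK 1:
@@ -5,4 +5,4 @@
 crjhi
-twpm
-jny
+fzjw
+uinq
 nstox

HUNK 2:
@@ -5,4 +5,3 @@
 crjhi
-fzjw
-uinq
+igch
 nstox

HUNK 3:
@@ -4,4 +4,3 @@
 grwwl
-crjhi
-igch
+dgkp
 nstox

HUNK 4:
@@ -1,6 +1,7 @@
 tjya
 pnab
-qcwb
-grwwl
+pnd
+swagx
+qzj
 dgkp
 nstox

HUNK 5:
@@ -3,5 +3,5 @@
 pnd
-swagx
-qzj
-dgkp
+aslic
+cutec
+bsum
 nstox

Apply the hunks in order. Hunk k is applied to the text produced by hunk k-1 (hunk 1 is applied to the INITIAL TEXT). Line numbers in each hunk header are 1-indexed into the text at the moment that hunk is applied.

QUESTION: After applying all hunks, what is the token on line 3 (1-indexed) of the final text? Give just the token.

Answer: pnd

Derivation:
Hunk 1: at line 5 remove [twpm,jny] add [fzjw,uinq] -> 8 lines: tjya pnab qcwb grwwl crjhi fzjw uinq nstox
Hunk 2: at line 5 remove [fzjw,uinq] add [igch] -> 7 lines: tjya pnab qcwb grwwl crjhi igch nstox
Hunk 3: at line 4 remove [crjhi,igch] add [dgkp] -> 6 lines: tjya pnab qcwb grwwl dgkp nstox
Hunk 4: at line 1 remove [qcwb,grwwl] add [pnd,swagx,qzj] -> 7 lines: tjya pnab pnd swagx qzj dgkp nstox
Hunk 5: at line 3 remove [swagx,qzj,dgkp] add [aslic,cutec,bsum] -> 7 lines: tjya pnab pnd aslic cutec bsum nstox
Final line 3: pnd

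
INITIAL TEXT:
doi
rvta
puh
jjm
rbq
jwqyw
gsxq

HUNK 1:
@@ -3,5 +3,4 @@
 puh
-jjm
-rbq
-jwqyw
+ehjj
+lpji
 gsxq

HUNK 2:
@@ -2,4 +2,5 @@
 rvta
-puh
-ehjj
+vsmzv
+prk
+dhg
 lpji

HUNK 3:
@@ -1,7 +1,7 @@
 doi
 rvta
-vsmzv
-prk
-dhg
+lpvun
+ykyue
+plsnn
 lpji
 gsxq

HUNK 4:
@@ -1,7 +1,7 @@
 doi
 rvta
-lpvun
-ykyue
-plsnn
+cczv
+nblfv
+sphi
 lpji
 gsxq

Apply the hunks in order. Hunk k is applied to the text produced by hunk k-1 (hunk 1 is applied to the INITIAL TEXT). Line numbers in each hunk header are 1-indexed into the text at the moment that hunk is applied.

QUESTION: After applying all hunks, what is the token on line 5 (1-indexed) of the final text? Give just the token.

Answer: sphi

Derivation:
Hunk 1: at line 3 remove [jjm,rbq,jwqyw] add [ehjj,lpji] -> 6 lines: doi rvta puh ehjj lpji gsxq
Hunk 2: at line 2 remove [puh,ehjj] add [vsmzv,prk,dhg] -> 7 lines: doi rvta vsmzv prk dhg lpji gsxq
Hunk 3: at line 1 remove [vsmzv,prk,dhg] add [lpvun,ykyue,plsnn] -> 7 lines: doi rvta lpvun ykyue plsnn lpji gsxq
Hunk 4: at line 1 remove [lpvun,ykyue,plsnn] add [cczv,nblfv,sphi] -> 7 lines: doi rvta cczv nblfv sphi lpji gsxq
Final line 5: sphi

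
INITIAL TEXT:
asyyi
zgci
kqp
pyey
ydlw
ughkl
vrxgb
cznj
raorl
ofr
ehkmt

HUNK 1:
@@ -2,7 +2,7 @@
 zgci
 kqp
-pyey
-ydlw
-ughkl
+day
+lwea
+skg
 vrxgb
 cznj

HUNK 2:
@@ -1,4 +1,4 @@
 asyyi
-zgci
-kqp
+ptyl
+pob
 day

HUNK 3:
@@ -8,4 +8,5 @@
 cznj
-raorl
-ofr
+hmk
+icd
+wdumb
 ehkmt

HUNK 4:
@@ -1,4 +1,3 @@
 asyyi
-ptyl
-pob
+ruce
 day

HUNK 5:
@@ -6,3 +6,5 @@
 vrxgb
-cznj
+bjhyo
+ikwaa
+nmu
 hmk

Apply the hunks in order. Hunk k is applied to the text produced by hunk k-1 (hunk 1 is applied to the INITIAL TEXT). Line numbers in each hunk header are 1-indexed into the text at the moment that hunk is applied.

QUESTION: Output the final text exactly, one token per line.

Answer: asyyi
ruce
day
lwea
skg
vrxgb
bjhyo
ikwaa
nmu
hmk
icd
wdumb
ehkmt

Derivation:
Hunk 1: at line 2 remove [pyey,ydlw,ughkl] add [day,lwea,skg] -> 11 lines: asyyi zgci kqp day lwea skg vrxgb cznj raorl ofr ehkmt
Hunk 2: at line 1 remove [zgci,kqp] add [ptyl,pob] -> 11 lines: asyyi ptyl pob day lwea skg vrxgb cznj raorl ofr ehkmt
Hunk 3: at line 8 remove [raorl,ofr] add [hmk,icd,wdumb] -> 12 lines: asyyi ptyl pob day lwea skg vrxgb cznj hmk icd wdumb ehkmt
Hunk 4: at line 1 remove [ptyl,pob] add [ruce] -> 11 lines: asyyi ruce day lwea skg vrxgb cznj hmk icd wdumb ehkmt
Hunk 5: at line 6 remove [cznj] add [bjhyo,ikwaa,nmu] -> 13 lines: asyyi ruce day lwea skg vrxgb bjhyo ikwaa nmu hmk icd wdumb ehkmt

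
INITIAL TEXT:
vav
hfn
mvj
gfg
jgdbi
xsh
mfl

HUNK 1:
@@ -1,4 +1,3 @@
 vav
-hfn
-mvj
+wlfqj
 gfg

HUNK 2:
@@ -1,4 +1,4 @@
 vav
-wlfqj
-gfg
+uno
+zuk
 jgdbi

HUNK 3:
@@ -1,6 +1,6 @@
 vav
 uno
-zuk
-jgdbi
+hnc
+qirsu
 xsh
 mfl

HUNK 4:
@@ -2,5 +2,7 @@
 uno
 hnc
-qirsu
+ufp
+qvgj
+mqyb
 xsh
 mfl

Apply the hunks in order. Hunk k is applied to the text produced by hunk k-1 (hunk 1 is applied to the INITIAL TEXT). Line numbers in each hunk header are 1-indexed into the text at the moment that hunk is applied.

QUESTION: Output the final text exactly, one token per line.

Answer: vav
uno
hnc
ufp
qvgj
mqyb
xsh
mfl

Derivation:
Hunk 1: at line 1 remove [hfn,mvj] add [wlfqj] -> 6 lines: vav wlfqj gfg jgdbi xsh mfl
Hunk 2: at line 1 remove [wlfqj,gfg] add [uno,zuk] -> 6 lines: vav uno zuk jgdbi xsh mfl
Hunk 3: at line 1 remove [zuk,jgdbi] add [hnc,qirsu] -> 6 lines: vav uno hnc qirsu xsh mfl
Hunk 4: at line 2 remove [qirsu] add [ufp,qvgj,mqyb] -> 8 lines: vav uno hnc ufp qvgj mqyb xsh mfl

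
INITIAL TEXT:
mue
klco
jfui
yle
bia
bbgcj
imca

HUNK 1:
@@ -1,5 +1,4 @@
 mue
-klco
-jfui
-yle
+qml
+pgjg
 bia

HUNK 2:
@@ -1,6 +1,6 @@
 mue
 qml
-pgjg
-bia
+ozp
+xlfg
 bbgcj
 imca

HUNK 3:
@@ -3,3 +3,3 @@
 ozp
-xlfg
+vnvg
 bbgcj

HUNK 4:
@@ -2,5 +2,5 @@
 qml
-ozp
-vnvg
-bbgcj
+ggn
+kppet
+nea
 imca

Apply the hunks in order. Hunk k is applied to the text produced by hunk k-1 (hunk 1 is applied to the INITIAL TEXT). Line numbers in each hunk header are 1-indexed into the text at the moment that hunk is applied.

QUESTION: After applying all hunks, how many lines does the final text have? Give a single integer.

Answer: 6

Derivation:
Hunk 1: at line 1 remove [klco,jfui,yle] add [qml,pgjg] -> 6 lines: mue qml pgjg bia bbgcj imca
Hunk 2: at line 1 remove [pgjg,bia] add [ozp,xlfg] -> 6 lines: mue qml ozp xlfg bbgcj imca
Hunk 3: at line 3 remove [xlfg] add [vnvg] -> 6 lines: mue qml ozp vnvg bbgcj imca
Hunk 4: at line 2 remove [ozp,vnvg,bbgcj] add [ggn,kppet,nea] -> 6 lines: mue qml ggn kppet nea imca
Final line count: 6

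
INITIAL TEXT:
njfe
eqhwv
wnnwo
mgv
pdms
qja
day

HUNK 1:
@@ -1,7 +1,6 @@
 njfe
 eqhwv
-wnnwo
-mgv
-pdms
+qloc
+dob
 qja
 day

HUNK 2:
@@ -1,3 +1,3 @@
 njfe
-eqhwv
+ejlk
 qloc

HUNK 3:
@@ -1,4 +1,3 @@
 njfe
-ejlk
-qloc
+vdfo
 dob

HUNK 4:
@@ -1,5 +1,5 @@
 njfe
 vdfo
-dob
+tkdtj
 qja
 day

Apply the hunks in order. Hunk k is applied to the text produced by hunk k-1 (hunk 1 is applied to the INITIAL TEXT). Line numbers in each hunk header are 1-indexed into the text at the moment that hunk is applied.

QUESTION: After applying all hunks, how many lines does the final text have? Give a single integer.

Hunk 1: at line 1 remove [wnnwo,mgv,pdms] add [qloc,dob] -> 6 lines: njfe eqhwv qloc dob qja day
Hunk 2: at line 1 remove [eqhwv] add [ejlk] -> 6 lines: njfe ejlk qloc dob qja day
Hunk 3: at line 1 remove [ejlk,qloc] add [vdfo] -> 5 lines: njfe vdfo dob qja day
Hunk 4: at line 1 remove [dob] add [tkdtj] -> 5 lines: njfe vdfo tkdtj qja day
Final line count: 5

Answer: 5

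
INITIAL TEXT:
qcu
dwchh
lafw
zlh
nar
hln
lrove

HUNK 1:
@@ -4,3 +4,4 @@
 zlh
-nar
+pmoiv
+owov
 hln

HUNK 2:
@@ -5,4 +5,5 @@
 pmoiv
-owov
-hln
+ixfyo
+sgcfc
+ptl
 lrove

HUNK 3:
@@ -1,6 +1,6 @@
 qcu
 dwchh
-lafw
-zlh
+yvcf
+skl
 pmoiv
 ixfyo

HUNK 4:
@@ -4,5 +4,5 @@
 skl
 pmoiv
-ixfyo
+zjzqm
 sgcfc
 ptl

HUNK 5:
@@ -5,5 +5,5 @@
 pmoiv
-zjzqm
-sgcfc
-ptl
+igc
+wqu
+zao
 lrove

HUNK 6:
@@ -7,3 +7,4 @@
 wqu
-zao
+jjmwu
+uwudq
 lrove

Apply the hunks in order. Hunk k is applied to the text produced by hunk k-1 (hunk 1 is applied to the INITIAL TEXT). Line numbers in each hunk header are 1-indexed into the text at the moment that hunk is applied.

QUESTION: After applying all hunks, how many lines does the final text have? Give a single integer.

Answer: 10

Derivation:
Hunk 1: at line 4 remove [nar] add [pmoiv,owov] -> 8 lines: qcu dwchh lafw zlh pmoiv owov hln lrove
Hunk 2: at line 5 remove [owov,hln] add [ixfyo,sgcfc,ptl] -> 9 lines: qcu dwchh lafw zlh pmoiv ixfyo sgcfc ptl lrove
Hunk 3: at line 1 remove [lafw,zlh] add [yvcf,skl] -> 9 lines: qcu dwchh yvcf skl pmoiv ixfyo sgcfc ptl lrove
Hunk 4: at line 4 remove [ixfyo] add [zjzqm] -> 9 lines: qcu dwchh yvcf skl pmoiv zjzqm sgcfc ptl lrove
Hunk 5: at line 5 remove [zjzqm,sgcfc,ptl] add [igc,wqu,zao] -> 9 lines: qcu dwchh yvcf skl pmoiv igc wqu zao lrove
Hunk 6: at line 7 remove [zao] add [jjmwu,uwudq] -> 10 lines: qcu dwchh yvcf skl pmoiv igc wqu jjmwu uwudq lrove
Final line count: 10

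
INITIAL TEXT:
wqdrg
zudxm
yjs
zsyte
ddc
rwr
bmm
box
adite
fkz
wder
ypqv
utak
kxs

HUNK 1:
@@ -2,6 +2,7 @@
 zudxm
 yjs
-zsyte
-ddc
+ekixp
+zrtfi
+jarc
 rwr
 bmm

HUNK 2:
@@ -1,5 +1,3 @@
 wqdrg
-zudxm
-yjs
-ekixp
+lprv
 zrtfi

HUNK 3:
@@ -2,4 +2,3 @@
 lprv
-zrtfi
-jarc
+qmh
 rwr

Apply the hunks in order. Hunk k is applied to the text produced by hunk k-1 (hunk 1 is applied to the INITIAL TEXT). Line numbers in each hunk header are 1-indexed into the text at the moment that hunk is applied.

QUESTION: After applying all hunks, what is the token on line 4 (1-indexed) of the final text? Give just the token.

Hunk 1: at line 2 remove [zsyte,ddc] add [ekixp,zrtfi,jarc] -> 15 lines: wqdrg zudxm yjs ekixp zrtfi jarc rwr bmm box adite fkz wder ypqv utak kxs
Hunk 2: at line 1 remove [zudxm,yjs,ekixp] add [lprv] -> 13 lines: wqdrg lprv zrtfi jarc rwr bmm box adite fkz wder ypqv utak kxs
Hunk 3: at line 2 remove [zrtfi,jarc] add [qmh] -> 12 lines: wqdrg lprv qmh rwr bmm box adite fkz wder ypqv utak kxs
Final line 4: rwr

Answer: rwr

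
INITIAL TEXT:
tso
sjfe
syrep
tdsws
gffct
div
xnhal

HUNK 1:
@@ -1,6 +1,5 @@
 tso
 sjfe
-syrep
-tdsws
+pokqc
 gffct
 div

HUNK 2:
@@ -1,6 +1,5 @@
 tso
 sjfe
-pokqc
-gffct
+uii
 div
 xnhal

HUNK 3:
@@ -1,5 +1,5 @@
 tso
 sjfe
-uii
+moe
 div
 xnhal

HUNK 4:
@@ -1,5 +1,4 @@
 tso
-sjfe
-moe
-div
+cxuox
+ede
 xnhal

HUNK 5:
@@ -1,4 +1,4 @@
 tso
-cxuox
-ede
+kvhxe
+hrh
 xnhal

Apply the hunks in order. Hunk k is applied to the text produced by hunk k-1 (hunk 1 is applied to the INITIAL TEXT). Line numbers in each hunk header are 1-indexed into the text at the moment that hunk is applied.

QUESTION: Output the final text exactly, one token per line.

Answer: tso
kvhxe
hrh
xnhal

Derivation:
Hunk 1: at line 1 remove [syrep,tdsws] add [pokqc] -> 6 lines: tso sjfe pokqc gffct div xnhal
Hunk 2: at line 1 remove [pokqc,gffct] add [uii] -> 5 lines: tso sjfe uii div xnhal
Hunk 3: at line 1 remove [uii] add [moe] -> 5 lines: tso sjfe moe div xnhal
Hunk 4: at line 1 remove [sjfe,moe,div] add [cxuox,ede] -> 4 lines: tso cxuox ede xnhal
Hunk 5: at line 1 remove [cxuox,ede] add [kvhxe,hrh] -> 4 lines: tso kvhxe hrh xnhal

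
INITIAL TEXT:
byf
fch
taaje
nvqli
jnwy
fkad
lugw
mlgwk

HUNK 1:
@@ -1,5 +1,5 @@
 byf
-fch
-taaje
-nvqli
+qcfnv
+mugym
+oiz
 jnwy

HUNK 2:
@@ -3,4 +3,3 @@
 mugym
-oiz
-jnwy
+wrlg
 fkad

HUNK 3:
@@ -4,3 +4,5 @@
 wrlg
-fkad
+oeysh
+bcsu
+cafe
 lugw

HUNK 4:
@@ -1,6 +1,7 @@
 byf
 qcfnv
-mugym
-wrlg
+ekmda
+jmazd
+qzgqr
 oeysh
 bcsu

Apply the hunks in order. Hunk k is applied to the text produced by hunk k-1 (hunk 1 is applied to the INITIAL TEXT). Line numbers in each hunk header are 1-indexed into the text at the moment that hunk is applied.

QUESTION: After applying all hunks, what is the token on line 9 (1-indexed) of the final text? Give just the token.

Hunk 1: at line 1 remove [fch,taaje,nvqli] add [qcfnv,mugym,oiz] -> 8 lines: byf qcfnv mugym oiz jnwy fkad lugw mlgwk
Hunk 2: at line 3 remove [oiz,jnwy] add [wrlg] -> 7 lines: byf qcfnv mugym wrlg fkad lugw mlgwk
Hunk 3: at line 4 remove [fkad] add [oeysh,bcsu,cafe] -> 9 lines: byf qcfnv mugym wrlg oeysh bcsu cafe lugw mlgwk
Hunk 4: at line 1 remove [mugym,wrlg] add [ekmda,jmazd,qzgqr] -> 10 lines: byf qcfnv ekmda jmazd qzgqr oeysh bcsu cafe lugw mlgwk
Final line 9: lugw

Answer: lugw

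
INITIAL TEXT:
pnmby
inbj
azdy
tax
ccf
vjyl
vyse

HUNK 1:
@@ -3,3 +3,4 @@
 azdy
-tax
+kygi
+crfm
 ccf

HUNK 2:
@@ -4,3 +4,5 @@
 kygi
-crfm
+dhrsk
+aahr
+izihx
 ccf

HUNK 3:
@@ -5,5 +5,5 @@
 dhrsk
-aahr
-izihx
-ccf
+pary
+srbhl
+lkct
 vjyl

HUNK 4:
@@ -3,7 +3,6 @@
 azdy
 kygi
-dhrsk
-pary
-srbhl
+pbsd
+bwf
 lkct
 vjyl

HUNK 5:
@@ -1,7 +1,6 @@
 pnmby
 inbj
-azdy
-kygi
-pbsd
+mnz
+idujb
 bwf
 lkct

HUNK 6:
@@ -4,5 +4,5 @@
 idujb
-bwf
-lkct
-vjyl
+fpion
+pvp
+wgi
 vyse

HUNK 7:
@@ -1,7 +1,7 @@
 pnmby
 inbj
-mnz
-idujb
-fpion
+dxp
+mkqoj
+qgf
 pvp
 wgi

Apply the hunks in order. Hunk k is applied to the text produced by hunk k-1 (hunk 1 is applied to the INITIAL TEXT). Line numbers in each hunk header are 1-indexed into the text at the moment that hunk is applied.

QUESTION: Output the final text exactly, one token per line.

Hunk 1: at line 3 remove [tax] add [kygi,crfm] -> 8 lines: pnmby inbj azdy kygi crfm ccf vjyl vyse
Hunk 2: at line 4 remove [crfm] add [dhrsk,aahr,izihx] -> 10 lines: pnmby inbj azdy kygi dhrsk aahr izihx ccf vjyl vyse
Hunk 3: at line 5 remove [aahr,izihx,ccf] add [pary,srbhl,lkct] -> 10 lines: pnmby inbj azdy kygi dhrsk pary srbhl lkct vjyl vyse
Hunk 4: at line 3 remove [dhrsk,pary,srbhl] add [pbsd,bwf] -> 9 lines: pnmby inbj azdy kygi pbsd bwf lkct vjyl vyse
Hunk 5: at line 1 remove [azdy,kygi,pbsd] add [mnz,idujb] -> 8 lines: pnmby inbj mnz idujb bwf lkct vjyl vyse
Hunk 6: at line 4 remove [bwf,lkct,vjyl] add [fpion,pvp,wgi] -> 8 lines: pnmby inbj mnz idujb fpion pvp wgi vyse
Hunk 7: at line 1 remove [mnz,idujb,fpion] add [dxp,mkqoj,qgf] -> 8 lines: pnmby inbj dxp mkqoj qgf pvp wgi vyse

Answer: pnmby
inbj
dxp
mkqoj
qgf
pvp
wgi
vyse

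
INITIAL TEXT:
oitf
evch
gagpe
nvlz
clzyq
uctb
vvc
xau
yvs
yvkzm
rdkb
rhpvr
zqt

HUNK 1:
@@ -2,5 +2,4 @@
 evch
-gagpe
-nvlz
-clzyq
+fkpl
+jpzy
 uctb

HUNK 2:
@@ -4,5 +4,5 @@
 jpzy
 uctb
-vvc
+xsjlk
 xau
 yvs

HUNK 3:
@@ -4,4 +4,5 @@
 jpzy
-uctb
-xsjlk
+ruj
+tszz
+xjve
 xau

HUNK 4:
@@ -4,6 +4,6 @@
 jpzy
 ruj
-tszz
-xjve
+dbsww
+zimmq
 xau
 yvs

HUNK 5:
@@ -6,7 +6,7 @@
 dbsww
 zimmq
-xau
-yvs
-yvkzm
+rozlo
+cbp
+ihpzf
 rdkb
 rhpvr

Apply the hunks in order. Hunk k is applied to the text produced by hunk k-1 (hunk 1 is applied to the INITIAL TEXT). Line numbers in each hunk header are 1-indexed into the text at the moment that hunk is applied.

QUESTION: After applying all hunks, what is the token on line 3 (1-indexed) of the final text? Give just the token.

Answer: fkpl

Derivation:
Hunk 1: at line 2 remove [gagpe,nvlz,clzyq] add [fkpl,jpzy] -> 12 lines: oitf evch fkpl jpzy uctb vvc xau yvs yvkzm rdkb rhpvr zqt
Hunk 2: at line 4 remove [vvc] add [xsjlk] -> 12 lines: oitf evch fkpl jpzy uctb xsjlk xau yvs yvkzm rdkb rhpvr zqt
Hunk 3: at line 4 remove [uctb,xsjlk] add [ruj,tszz,xjve] -> 13 lines: oitf evch fkpl jpzy ruj tszz xjve xau yvs yvkzm rdkb rhpvr zqt
Hunk 4: at line 4 remove [tszz,xjve] add [dbsww,zimmq] -> 13 lines: oitf evch fkpl jpzy ruj dbsww zimmq xau yvs yvkzm rdkb rhpvr zqt
Hunk 5: at line 6 remove [xau,yvs,yvkzm] add [rozlo,cbp,ihpzf] -> 13 lines: oitf evch fkpl jpzy ruj dbsww zimmq rozlo cbp ihpzf rdkb rhpvr zqt
Final line 3: fkpl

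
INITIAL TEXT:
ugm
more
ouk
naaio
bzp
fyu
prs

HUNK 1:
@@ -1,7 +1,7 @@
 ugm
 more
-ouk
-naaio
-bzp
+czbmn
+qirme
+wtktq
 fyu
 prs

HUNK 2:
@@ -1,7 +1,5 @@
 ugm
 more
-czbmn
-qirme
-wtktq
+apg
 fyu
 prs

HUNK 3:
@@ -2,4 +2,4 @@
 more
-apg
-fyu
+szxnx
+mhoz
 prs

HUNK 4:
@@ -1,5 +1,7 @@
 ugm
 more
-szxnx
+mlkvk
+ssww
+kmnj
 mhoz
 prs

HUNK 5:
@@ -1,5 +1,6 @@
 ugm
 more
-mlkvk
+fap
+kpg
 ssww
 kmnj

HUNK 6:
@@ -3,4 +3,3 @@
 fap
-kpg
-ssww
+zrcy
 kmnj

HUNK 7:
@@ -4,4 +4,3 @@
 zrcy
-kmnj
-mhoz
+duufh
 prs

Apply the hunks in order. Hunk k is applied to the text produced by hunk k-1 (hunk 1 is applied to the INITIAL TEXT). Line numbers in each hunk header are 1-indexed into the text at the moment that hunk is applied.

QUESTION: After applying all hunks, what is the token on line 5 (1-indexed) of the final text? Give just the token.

Hunk 1: at line 1 remove [ouk,naaio,bzp] add [czbmn,qirme,wtktq] -> 7 lines: ugm more czbmn qirme wtktq fyu prs
Hunk 2: at line 1 remove [czbmn,qirme,wtktq] add [apg] -> 5 lines: ugm more apg fyu prs
Hunk 3: at line 2 remove [apg,fyu] add [szxnx,mhoz] -> 5 lines: ugm more szxnx mhoz prs
Hunk 4: at line 1 remove [szxnx] add [mlkvk,ssww,kmnj] -> 7 lines: ugm more mlkvk ssww kmnj mhoz prs
Hunk 5: at line 1 remove [mlkvk] add [fap,kpg] -> 8 lines: ugm more fap kpg ssww kmnj mhoz prs
Hunk 6: at line 3 remove [kpg,ssww] add [zrcy] -> 7 lines: ugm more fap zrcy kmnj mhoz prs
Hunk 7: at line 4 remove [kmnj,mhoz] add [duufh] -> 6 lines: ugm more fap zrcy duufh prs
Final line 5: duufh

Answer: duufh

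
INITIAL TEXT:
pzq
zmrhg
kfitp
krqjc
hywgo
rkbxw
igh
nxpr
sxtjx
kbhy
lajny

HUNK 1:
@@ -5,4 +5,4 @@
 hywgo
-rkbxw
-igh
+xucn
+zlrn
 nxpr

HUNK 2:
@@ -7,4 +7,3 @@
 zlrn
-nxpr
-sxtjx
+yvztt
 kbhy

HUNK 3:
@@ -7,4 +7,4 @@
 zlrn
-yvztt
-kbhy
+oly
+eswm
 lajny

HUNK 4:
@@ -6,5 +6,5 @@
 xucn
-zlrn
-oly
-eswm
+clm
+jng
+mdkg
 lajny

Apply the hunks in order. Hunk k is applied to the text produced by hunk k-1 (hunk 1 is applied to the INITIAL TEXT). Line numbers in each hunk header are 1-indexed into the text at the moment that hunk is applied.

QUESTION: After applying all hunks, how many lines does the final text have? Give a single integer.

Hunk 1: at line 5 remove [rkbxw,igh] add [xucn,zlrn] -> 11 lines: pzq zmrhg kfitp krqjc hywgo xucn zlrn nxpr sxtjx kbhy lajny
Hunk 2: at line 7 remove [nxpr,sxtjx] add [yvztt] -> 10 lines: pzq zmrhg kfitp krqjc hywgo xucn zlrn yvztt kbhy lajny
Hunk 3: at line 7 remove [yvztt,kbhy] add [oly,eswm] -> 10 lines: pzq zmrhg kfitp krqjc hywgo xucn zlrn oly eswm lajny
Hunk 4: at line 6 remove [zlrn,oly,eswm] add [clm,jng,mdkg] -> 10 lines: pzq zmrhg kfitp krqjc hywgo xucn clm jng mdkg lajny
Final line count: 10

Answer: 10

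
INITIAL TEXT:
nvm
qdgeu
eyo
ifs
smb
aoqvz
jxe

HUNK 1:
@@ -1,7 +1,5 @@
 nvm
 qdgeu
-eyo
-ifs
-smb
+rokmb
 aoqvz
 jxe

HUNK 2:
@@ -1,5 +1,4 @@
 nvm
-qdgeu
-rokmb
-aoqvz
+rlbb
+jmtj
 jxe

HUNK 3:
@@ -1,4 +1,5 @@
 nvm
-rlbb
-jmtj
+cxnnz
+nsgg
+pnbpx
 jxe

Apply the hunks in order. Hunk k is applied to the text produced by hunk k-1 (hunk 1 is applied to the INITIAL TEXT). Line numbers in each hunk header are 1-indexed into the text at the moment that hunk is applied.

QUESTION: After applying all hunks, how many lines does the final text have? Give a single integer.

Hunk 1: at line 1 remove [eyo,ifs,smb] add [rokmb] -> 5 lines: nvm qdgeu rokmb aoqvz jxe
Hunk 2: at line 1 remove [qdgeu,rokmb,aoqvz] add [rlbb,jmtj] -> 4 lines: nvm rlbb jmtj jxe
Hunk 3: at line 1 remove [rlbb,jmtj] add [cxnnz,nsgg,pnbpx] -> 5 lines: nvm cxnnz nsgg pnbpx jxe
Final line count: 5

Answer: 5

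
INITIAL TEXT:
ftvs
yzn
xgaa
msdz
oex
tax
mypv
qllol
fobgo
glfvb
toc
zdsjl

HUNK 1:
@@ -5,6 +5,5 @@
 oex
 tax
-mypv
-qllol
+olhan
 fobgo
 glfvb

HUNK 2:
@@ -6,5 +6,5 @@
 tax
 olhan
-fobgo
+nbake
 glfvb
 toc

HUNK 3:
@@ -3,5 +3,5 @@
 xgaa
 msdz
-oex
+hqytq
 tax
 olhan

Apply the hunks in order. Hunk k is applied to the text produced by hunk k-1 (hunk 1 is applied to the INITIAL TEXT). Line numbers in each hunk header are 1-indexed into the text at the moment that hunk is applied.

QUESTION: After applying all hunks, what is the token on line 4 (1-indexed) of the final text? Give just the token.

Answer: msdz

Derivation:
Hunk 1: at line 5 remove [mypv,qllol] add [olhan] -> 11 lines: ftvs yzn xgaa msdz oex tax olhan fobgo glfvb toc zdsjl
Hunk 2: at line 6 remove [fobgo] add [nbake] -> 11 lines: ftvs yzn xgaa msdz oex tax olhan nbake glfvb toc zdsjl
Hunk 3: at line 3 remove [oex] add [hqytq] -> 11 lines: ftvs yzn xgaa msdz hqytq tax olhan nbake glfvb toc zdsjl
Final line 4: msdz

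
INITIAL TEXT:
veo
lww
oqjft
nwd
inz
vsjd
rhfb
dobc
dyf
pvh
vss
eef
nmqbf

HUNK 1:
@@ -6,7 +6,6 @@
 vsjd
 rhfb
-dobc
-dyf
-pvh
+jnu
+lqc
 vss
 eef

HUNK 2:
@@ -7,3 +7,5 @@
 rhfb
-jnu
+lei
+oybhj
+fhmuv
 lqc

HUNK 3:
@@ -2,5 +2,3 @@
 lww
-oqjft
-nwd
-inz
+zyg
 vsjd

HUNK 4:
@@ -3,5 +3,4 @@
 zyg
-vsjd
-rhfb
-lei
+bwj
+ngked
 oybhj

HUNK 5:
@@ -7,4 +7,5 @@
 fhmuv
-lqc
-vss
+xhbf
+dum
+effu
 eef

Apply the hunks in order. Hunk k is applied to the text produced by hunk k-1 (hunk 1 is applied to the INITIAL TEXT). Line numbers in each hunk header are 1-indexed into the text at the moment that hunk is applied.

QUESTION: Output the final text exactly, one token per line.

Hunk 1: at line 6 remove [dobc,dyf,pvh] add [jnu,lqc] -> 12 lines: veo lww oqjft nwd inz vsjd rhfb jnu lqc vss eef nmqbf
Hunk 2: at line 7 remove [jnu] add [lei,oybhj,fhmuv] -> 14 lines: veo lww oqjft nwd inz vsjd rhfb lei oybhj fhmuv lqc vss eef nmqbf
Hunk 3: at line 2 remove [oqjft,nwd,inz] add [zyg] -> 12 lines: veo lww zyg vsjd rhfb lei oybhj fhmuv lqc vss eef nmqbf
Hunk 4: at line 3 remove [vsjd,rhfb,lei] add [bwj,ngked] -> 11 lines: veo lww zyg bwj ngked oybhj fhmuv lqc vss eef nmqbf
Hunk 5: at line 7 remove [lqc,vss] add [xhbf,dum,effu] -> 12 lines: veo lww zyg bwj ngked oybhj fhmuv xhbf dum effu eef nmqbf

Answer: veo
lww
zyg
bwj
ngked
oybhj
fhmuv
xhbf
dum
effu
eef
nmqbf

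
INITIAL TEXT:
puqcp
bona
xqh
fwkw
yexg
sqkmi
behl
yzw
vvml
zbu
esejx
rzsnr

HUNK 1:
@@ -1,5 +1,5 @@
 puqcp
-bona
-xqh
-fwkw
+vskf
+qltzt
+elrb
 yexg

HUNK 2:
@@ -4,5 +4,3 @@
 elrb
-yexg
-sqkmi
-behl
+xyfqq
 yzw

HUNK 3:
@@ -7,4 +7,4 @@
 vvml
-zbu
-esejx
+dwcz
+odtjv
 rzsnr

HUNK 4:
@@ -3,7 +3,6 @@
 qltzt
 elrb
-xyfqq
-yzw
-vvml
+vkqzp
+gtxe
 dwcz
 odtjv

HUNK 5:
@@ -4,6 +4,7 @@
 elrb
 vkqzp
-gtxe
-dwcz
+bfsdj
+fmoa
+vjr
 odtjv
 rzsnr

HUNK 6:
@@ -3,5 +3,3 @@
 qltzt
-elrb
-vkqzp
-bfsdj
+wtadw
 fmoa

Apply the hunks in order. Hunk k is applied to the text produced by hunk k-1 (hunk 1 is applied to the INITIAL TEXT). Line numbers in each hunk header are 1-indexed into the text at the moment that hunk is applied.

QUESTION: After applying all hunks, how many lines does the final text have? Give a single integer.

Hunk 1: at line 1 remove [bona,xqh,fwkw] add [vskf,qltzt,elrb] -> 12 lines: puqcp vskf qltzt elrb yexg sqkmi behl yzw vvml zbu esejx rzsnr
Hunk 2: at line 4 remove [yexg,sqkmi,behl] add [xyfqq] -> 10 lines: puqcp vskf qltzt elrb xyfqq yzw vvml zbu esejx rzsnr
Hunk 3: at line 7 remove [zbu,esejx] add [dwcz,odtjv] -> 10 lines: puqcp vskf qltzt elrb xyfqq yzw vvml dwcz odtjv rzsnr
Hunk 4: at line 3 remove [xyfqq,yzw,vvml] add [vkqzp,gtxe] -> 9 lines: puqcp vskf qltzt elrb vkqzp gtxe dwcz odtjv rzsnr
Hunk 5: at line 4 remove [gtxe,dwcz] add [bfsdj,fmoa,vjr] -> 10 lines: puqcp vskf qltzt elrb vkqzp bfsdj fmoa vjr odtjv rzsnr
Hunk 6: at line 3 remove [elrb,vkqzp,bfsdj] add [wtadw] -> 8 lines: puqcp vskf qltzt wtadw fmoa vjr odtjv rzsnr
Final line count: 8

Answer: 8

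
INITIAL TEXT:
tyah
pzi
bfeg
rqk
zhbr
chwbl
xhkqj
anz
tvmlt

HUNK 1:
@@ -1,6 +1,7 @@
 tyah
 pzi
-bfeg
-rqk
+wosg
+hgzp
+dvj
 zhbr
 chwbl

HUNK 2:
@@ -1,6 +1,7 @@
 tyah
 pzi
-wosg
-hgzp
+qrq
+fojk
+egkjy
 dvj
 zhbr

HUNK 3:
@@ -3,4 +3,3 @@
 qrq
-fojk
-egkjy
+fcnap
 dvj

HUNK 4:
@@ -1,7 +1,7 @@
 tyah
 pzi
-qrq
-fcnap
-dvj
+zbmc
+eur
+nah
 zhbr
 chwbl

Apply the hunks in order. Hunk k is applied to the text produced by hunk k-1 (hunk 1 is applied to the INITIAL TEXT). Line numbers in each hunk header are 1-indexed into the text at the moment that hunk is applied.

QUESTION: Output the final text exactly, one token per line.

Answer: tyah
pzi
zbmc
eur
nah
zhbr
chwbl
xhkqj
anz
tvmlt

Derivation:
Hunk 1: at line 1 remove [bfeg,rqk] add [wosg,hgzp,dvj] -> 10 lines: tyah pzi wosg hgzp dvj zhbr chwbl xhkqj anz tvmlt
Hunk 2: at line 1 remove [wosg,hgzp] add [qrq,fojk,egkjy] -> 11 lines: tyah pzi qrq fojk egkjy dvj zhbr chwbl xhkqj anz tvmlt
Hunk 3: at line 3 remove [fojk,egkjy] add [fcnap] -> 10 lines: tyah pzi qrq fcnap dvj zhbr chwbl xhkqj anz tvmlt
Hunk 4: at line 1 remove [qrq,fcnap,dvj] add [zbmc,eur,nah] -> 10 lines: tyah pzi zbmc eur nah zhbr chwbl xhkqj anz tvmlt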